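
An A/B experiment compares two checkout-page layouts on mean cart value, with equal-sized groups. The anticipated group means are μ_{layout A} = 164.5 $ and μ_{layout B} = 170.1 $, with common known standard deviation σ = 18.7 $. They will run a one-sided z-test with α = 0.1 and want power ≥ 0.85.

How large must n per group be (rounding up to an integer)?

Standardized effect: d = |μ_{layout A} − μ_{layout B}| / σ = |164.5 − 170.1| / 18.7 = 0.2995
For power 0.85 need Φ(δ − z_{0.1}) = 0.85, so δ = z_{0.1} + z_{0.15} = 1.282 + 1.036 = 2.318.
δ = d·√(n/2) ⇒ n = 2(δ/d)² = 2 × (2.318 / 0.2995)² = 119.83.
Rounding up, n = 120 per group.

n = 120 per group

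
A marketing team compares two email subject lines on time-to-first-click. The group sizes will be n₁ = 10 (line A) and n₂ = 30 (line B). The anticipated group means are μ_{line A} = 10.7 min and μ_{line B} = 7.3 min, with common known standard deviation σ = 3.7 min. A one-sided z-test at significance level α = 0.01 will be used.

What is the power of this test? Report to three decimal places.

Standardized effect: d = |μ_{line A} − μ_{line B}| / σ = |10.7 − 7.3| / 3.7 = 0.9189
Noncentrality parameter: δ = d / √(1/n₁ + 1/n₂) = 0.9189 / √(1/10 + 1/30) = 2.5166
One-sided α = 0.01 → critical value z_{0.01} = 2.326.
Power = Φ(δ − 2.326) = Φ(0.190) = 0.5754.

Power ≈ 0.575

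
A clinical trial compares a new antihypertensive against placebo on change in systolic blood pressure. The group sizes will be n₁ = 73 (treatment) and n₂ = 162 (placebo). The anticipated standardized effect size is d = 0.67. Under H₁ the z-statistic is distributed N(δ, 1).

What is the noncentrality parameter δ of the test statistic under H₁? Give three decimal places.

The noncentrality parameter scales effect size by the design's sample-size factor: δ = d / √(1/n₁ + 1/n₂) = 0.67 / √(1/73 + 1/162) = 4.7529

δ ≈ 4.753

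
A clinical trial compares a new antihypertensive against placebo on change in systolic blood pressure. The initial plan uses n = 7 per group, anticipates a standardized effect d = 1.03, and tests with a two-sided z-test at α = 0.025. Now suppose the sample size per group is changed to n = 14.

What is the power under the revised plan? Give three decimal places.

With n = 14 per group: δ = d·√(n/2) = 1.03 × √(14/2) = 2.7251. Critical value z_{0.0125} = 2.241.
Revised power = Φ(δ − 2.241) + Φ(−δ − 2.241) = Φ(0.484) + Φ(-4.967) = 0.6857 + 0.0000 = 0.6857.

Power ≈ 0.686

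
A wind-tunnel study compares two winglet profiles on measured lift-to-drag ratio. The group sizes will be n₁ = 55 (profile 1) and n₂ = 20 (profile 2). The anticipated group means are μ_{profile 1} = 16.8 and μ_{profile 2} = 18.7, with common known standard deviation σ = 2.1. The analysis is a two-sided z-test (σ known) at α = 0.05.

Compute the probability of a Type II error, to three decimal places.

Standardized effect: d = |μ_{profile 1} − μ_{profile 2}| / σ = |16.8 − 18.7| / 2.1 = 0.9048
Noncentrality parameter: δ = d / √(1/n₁ + 1/n₂) = 0.9048 / √(1/55 + 1/20) = 3.4650
Two-sided α = 0.05 → critical value z_{0.025} = 1.960.
Power = Φ(δ − 1.960) + Φ(−δ − 1.960) = Φ(1.505) + Φ(-5.425) = 0.9338 + 0.0000 = 0.9338.
Type II error: β = 1 − power = 1 − 0.9338 = 0.0662.

β ≈ 0.066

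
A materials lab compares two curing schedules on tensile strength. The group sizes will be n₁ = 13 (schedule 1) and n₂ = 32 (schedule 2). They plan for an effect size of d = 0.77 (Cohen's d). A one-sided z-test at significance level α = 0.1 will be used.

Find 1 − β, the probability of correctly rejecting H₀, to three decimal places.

Power ≈ 0.855

Noncentrality parameter: δ = d / √(1/n₁ + 1/n₂) = 0.77 / √(1/13 + 1/32) = 2.3412
One-sided α = 0.1 → critical value z_{0.1} = 1.282.
Power = P(Z > 1.282 − δ) = Φ(1.060) = 0.8553.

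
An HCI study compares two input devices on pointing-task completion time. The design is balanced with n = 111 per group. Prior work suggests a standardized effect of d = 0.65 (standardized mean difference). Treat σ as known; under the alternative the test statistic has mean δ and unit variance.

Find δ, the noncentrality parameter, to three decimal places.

δ = d·√(n/2) = 0.65 × √(111/2) = 4.8424

δ ≈ 4.842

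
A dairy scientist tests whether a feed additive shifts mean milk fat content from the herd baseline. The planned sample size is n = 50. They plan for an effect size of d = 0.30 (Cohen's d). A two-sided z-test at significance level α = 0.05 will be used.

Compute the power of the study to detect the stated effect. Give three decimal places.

Power ≈ 0.564

Noncentrality parameter: δ = d·√n = 0.30 × √50 = 2.1213
Two-sided α = 0.05 → critical value z_{0.025} = 1.960.
Power = Φ(δ − 1.960) + Φ(−δ − 1.960) = Φ(0.161) + Φ(-4.081) = 0.5641 + 0.0000 = 0.5641.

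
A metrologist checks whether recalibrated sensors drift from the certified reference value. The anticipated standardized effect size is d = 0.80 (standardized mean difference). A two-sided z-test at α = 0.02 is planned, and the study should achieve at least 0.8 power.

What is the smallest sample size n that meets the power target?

Set Φ(δ − 2.326) = 0.8; then δ − 2.326 = Φ⁻¹(0.8) = 0.842, giving δ = 3.168.
(Ignoring the negligible lower-tail rejection probability gives the usual closed-form inversion.)
δ = d·√n ⇒ n = (δ/d)² = (3.168 / 0.80)² = 15.68.
Round up to the next whole unit.

n = 16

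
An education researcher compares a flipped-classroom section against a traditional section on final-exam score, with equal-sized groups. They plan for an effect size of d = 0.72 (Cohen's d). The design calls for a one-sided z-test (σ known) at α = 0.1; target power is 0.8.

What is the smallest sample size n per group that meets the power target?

For power 0.8 need Φ(δ − z_{0.1}) = 0.8, so δ = z_{0.1} + z_{0.20} = 1.282 + 0.842 = 2.123.
δ = d·√(n/2) ⇒ n = 2(δ/d)² = 2 × (2.123 / 0.72)² = 17.39.
Rounding up, n = 18 per group.

n = 18 per group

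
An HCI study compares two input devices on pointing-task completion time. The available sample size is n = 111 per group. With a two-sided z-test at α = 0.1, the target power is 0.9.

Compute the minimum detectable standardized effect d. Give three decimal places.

d ≈ 0.393

Need Φ(δ − 1.645) = 0.9, so δ = 1.645 + 1.282 = 2.926.
(The second rejection-region term Φ(−δ − z_{α/2}) is negligible and dropped.)
δ = d·√(n/2) ⇒ d = δ/√(n/2) = 2.926/√(111/2) = 0.3928.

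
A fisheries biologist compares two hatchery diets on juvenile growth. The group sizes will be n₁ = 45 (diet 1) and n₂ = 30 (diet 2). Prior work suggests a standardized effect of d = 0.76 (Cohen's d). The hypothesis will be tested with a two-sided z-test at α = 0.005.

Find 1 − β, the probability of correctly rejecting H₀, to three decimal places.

Power ≈ 0.662

Noncentrality parameter: λ = d / √(1/n₁ + 1/n₂) = 0.76 / √(1/45 + 1/30) = 3.2244
Critical value for a two-sided test at α = 0.005: z_{α/2} = 2.807.
Power = Φ(λ − 2.807) + Φ(−λ − 2.807) = Φ(0.417) + Φ(-6.031) = 0.6618 + 0.0000 = 0.6618.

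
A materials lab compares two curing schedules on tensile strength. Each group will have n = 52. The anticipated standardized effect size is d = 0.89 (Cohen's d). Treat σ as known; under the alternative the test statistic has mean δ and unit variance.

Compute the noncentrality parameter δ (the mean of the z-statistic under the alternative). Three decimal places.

The noncentrality parameter scales effect size by the design's sample-size factor: δ = d·√(n/2) = 0.89 × √(52/2) = 4.5381

δ ≈ 4.538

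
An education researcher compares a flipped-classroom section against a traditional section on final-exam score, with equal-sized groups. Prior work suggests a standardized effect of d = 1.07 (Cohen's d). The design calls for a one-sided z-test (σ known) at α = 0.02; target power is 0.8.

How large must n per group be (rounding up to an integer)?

n = 15 per group

Set Φ(δ − 2.054) = 0.8; then δ − 2.054 = Φ⁻¹(0.8) = 0.842, giving δ = 2.895.
δ = d·√(n/2) ⇒ n = 2(δ/d)² = 2 × (2.895 / 1.07)² = 14.64.
Round up to the next whole unit.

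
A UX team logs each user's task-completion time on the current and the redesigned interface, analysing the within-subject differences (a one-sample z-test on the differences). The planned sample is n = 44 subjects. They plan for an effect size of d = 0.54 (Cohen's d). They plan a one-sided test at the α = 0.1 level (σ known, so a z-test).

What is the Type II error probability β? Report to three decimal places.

β ≈ 0.011

Noncentrality parameter: δ = d·√n = 0.54 × √44 = 3.5820
One-sided α = 0.1 → critical value z_{0.1} = 1.282.
Power = Φ(δ − 1.282) = Φ(2.300) = 0.9893.
Type II error: β = 1 − power = 1 − 0.9893 = 0.0107.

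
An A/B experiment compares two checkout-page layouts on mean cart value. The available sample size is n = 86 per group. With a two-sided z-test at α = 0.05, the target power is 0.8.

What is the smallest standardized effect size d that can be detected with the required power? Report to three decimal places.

Need Φ(δ − 1.960) = 0.8, so δ = 1.960 + 0.842 = 2.802.
(Lower-tail contribution to power is negligible for δ > 0.)
δ = d·√(n/2) ⇒ d = δ/√(n/2) = 2.802/√(86/2) = 0.4272.

d ≈ 0.427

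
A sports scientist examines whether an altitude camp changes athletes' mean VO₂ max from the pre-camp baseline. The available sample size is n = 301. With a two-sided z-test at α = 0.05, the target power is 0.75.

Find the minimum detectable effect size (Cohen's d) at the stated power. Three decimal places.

Need Φ(δ − 1.960) = 0.75, so δ = 1.960 + 0.674 = 2.634.
(Lower-tail contribution to power is negligible for δ > 0.)
δ = d·√n ⇒ d = δ/√n = 2.634/√301 = 0.1518.

d ≈ 0.152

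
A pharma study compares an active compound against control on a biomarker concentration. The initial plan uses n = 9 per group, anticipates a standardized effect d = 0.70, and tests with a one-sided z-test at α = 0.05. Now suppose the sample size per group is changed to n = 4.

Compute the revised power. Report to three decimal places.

With n = 4 per group: δ = d·√(n/2) = 0.70 × √(4/2) = 0.9899. Critical value z_{0.05} = 1.645.
Revised power = P(Z > 1.645 − δ) = Φ(-0.655) = 0.2563.

Power ≈ 0.256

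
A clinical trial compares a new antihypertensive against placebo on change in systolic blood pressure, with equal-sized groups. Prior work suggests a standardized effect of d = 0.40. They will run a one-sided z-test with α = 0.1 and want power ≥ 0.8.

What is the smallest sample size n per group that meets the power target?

n = 57 per group

Set Φ(δ − 1.282) = 0.8; then δ − 1.282 = Φ⁻¹(0.8) = 0.842, giving δ = 2.123.
δ = d·√(n/2) ⇒ n = 2(δ/d)² = 2 × (2.123 / 0.40)² = 56.35.
Rounding up, n = 57 per group.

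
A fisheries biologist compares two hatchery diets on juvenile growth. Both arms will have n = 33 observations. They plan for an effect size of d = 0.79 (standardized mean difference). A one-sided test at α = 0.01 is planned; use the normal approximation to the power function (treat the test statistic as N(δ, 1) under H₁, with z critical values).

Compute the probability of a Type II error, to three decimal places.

β ≈ 0.189

Noncentrality parameter: δ = d·√(n/2) = 0.79 × √(33/2) = 3.2090
One-sided α = 0.01 → critical value z_{0.01} = 2.326.
Power = P(Z > 2.326 − δ) = Φ(0.883) = 0.8113.
Type II error: β = 1 − power = 1 − 0.8113 = 0.1887.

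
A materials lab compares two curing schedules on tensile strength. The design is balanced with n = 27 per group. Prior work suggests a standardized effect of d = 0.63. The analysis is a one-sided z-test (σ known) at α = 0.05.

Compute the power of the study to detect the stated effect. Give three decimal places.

Noncentrality parameter: δ = d·√(n/2) = 0.63 × √(27/2) = 2.3148
One-sided α = 0.05 → critical value z_{0.05} = 1.645.
Power = P(Z > 1.645 − δ) = Φ(0.670) = 0.7485.

Power ≈ 0.749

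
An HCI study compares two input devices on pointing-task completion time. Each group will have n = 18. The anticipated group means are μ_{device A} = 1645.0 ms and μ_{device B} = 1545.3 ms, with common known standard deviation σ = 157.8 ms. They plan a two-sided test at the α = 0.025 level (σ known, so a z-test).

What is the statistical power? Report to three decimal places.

Standardized effect: d = |μ_{device A} − μ_{device B}| / σ = |1645.0 − 1545.3| / 157.8 = 0.6318
Noncentrality parameter: δ = d·√(n/2) = 0.6318 × √(18/2) = 1.8954
Critical value for a two-sided test at α = 0.025: z_{α/2} = 2.241.
Power = Φ(δ − 2.241) + Φ(−δ − 2.241) = Φ(-0.346) + Φ(-4.137) = 0.3647 + 0.0000 = 0.3647.

Power ≈ 0.365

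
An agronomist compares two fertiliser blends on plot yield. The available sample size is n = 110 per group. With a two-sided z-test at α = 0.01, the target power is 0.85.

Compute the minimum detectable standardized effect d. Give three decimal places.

Need Φ(δ − 2.576) = 0.85, so δ = 2.576 + 1.036 = 3.612.
(The second rejection-region term Φ(−δ − z_{α/2}) is negligible and dropped.)
δ = d·√(n/2) ⇒ d = δ/√(n/2) = 3.612/√(110/2) = 0.4871.

d ≈ 0.487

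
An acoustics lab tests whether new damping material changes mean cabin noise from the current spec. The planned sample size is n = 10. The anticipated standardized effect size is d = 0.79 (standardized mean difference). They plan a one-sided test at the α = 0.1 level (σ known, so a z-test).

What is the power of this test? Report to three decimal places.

Noncentrality parameter: λ = d·√n = 0.79 × √10 = 2.4982
One-sided α = 0.1 → critical value z_{0.1} = 1.282.
Power = P(Z > 1.282 − λ) = Φ(1.217) = 0.8881.

Power ≈ 0.888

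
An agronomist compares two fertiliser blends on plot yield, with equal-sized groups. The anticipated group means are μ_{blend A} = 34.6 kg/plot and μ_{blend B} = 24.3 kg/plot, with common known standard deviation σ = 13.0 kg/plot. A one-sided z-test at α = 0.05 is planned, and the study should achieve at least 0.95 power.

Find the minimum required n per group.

n = 35 per group

Standardized effect: d = |μ_{blend A} − μ_{blend B}| / σ = |34.6 − 24.3| / 13.0 = 0.7923
For power 0.95 need Φ(δ − z_{0.05}) = 0.95, so δ = z_{0.05} + z_{0.05} = 1.645 + 1.645 = 3.290.
δ = d·√(n/2) ⇒ n = 2(δ/d)² = 2 × (3.290 / 0.7923)² = 34.48.
Rounding up, n = 35 per group.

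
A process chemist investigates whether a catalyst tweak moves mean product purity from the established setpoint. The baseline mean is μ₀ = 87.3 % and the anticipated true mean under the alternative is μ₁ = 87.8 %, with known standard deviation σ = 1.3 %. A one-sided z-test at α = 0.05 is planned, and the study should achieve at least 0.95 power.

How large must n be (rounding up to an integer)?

n = 74

Standardized effect: d = |μ₁ − μ₀| / σ = |87.8 − 87.3| / 1.3 = 0.3846
Set Φ(δ − 1.645) = 0.95; then δ − 1.645 = Φ⁻¹(0.95) = 1.645, giving δ = 3.290.
δ = d·√n ⇒ n = (δ/d)² = (3.290 / 0.3846)² = 73.16.
Rounding up, n = 74.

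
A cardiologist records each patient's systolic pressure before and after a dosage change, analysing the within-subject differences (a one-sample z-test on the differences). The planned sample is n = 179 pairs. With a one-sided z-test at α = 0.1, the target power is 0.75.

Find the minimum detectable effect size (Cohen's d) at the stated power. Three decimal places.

d ≈ 0.146

Need Φ(δ − 1.282) = 0.75, so δ = 1.282 + 0.674 = 1.956.
δ = d·√n ⇒ d = δ/√n = 1.956/√179 = 0.1462.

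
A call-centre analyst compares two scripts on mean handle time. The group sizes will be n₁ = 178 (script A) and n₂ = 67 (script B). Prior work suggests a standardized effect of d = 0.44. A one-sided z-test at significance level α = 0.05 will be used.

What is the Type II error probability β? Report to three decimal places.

Noncentrality parameter: δ = d / √(1/n₁ + 1/n₂) = 0.44 / √(1/178 + 1/67) = 3.0698
Critical value for a one-sided test at α = 0.05: z_α = 1.645.
Power = Φ(δ − 1.645) = Φ(1.425) = 0.9229.
Type II error: β = 1 − power = 1 − 0.9229 = 0.0771.

β ≈ 0.077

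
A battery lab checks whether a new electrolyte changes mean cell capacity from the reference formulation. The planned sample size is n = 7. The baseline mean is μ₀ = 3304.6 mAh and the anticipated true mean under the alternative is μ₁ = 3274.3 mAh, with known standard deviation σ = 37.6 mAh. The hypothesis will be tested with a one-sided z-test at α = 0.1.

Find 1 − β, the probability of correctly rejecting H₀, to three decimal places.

Standardized effect: d = |μ₁ − μ₀| / σ = |3274.3 − 3304.6| / 37.6 = 0.8059
Noncentrality parameter: δ = d·√n = 0.8059 × √7 = 2.1321
Critical value for a one-sided test at α = 0.1: z_α = 1.282.
Power = P(Z > 1.282 − δ) = Φ(0.851) = 0.8025.

Power ≈ 0.802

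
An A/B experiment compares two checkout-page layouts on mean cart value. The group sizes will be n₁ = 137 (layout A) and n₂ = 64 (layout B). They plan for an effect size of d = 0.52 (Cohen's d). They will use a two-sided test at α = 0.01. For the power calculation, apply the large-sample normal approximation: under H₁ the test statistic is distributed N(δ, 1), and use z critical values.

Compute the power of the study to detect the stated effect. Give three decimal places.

Noncentrality parameter: δ = d / √(1/n₁ + 1/n₂) = 0.52 / √(1/137 + 1/64) = 3.4344
Two-sided α = 0.01 → critical value z_{0.005} = 2.576.
Power = Φ(δ − 2.576) + Φ(−δ − 2.576) = Φ(0.859) + Φ(-6.010) = 0.8047 + 0.0000 = 0.8047.

Power ≈ 0.805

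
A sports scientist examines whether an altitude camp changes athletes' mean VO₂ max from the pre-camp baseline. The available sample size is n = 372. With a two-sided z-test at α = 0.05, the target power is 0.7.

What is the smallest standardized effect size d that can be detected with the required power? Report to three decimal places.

d ≈ 0.129

Required noncentrality: δ = z_{0.025} + z_{0.30} = 1.960 + 0.524 = 2.484.
(Lower-tail contribution to power is negligible for δ > 0.)
δ = d·√n ⇒ d = δ/√n = 2.484/√372 = 0.1288.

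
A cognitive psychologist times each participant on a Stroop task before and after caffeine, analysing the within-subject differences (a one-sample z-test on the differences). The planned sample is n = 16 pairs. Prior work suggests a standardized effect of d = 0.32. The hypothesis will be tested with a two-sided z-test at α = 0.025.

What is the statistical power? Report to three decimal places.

Power ≈ 0.168

Noncentrality parameter: δ = d·√n = 0.32 × √16 = 1.2800
Critical value for a two-sided test at α = 0.025: z_{α/2} = 2.241.
Power = Φ(δ − 2.241) + Φ(−δ − 2.241) = Φ(-0.961) + Φ(-3.521) = 0.1682 + 0.0002 = 0.1684.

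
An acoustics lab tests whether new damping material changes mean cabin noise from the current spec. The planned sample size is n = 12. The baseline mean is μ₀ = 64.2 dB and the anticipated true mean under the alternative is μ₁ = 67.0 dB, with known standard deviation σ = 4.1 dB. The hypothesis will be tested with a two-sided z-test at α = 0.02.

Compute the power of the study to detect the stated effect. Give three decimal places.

Power ≈ 0.516

Standardized effect: d = |μ₁ − μ₀| / σ = |67.0 − 64.2| / 4.1 = 0.6829
Noncentrality parameter: δ = d·√n = 0.6829 × √12 = 2.3657
Two-sided α = 0.02 → critical value z_{0.01} = 2.326.
Power = Φ(δ − 2.326) + Φ(−δ − 2.326) = Φ(0.039) + Φ(-4.692) = 0.5157 + 0.0000 = 0.5157.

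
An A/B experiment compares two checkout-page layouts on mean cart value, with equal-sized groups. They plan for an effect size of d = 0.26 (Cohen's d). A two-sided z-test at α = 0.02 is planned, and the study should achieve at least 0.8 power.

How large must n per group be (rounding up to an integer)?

For power 0.8 need Φ(δ − z_{0.01}) = 0.8, so δ = z_{0.01} + z_{0.20} = 2.326 + 0.842 = 3.168.
(The Φ(−δ − z_{α/2}) term is vanishingly small for δ > 0 and is dropped in the standard sample-size formula.)
δ = d·√(n/2) ⇒ n = 2(δ/d)² = 2 × (3.168 / 0.26)² = 296.92.
Round up to the next whole unit.

n = 297 per group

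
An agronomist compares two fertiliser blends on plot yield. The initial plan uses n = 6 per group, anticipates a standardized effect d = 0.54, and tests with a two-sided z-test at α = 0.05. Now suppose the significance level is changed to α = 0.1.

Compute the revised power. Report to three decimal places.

Power ≈ 0.244

δ = d·√(n/2) = 0.54 × √(6/2) = 0.9353 (unchanged). New critical value: z_{0.05} = 1.645.
Revised power = Φ(δ − 1.645) + Φ(−δ − 1.645) = Φ(-0.710) + Φ(-2.580) = 0.2390 + 0.0049 = 0.2439.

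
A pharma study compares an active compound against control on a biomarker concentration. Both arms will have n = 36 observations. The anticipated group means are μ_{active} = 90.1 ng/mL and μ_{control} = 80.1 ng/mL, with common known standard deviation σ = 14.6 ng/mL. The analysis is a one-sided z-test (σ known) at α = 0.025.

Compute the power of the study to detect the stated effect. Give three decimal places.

Standardized effect: d = |μ_{active} − μ_{control}| / σ = |90.1 − 80.1| / 14.6 = 0.6849
Noncentrality parameter: δ = d·√(n/2) = 0.6849 × √(36/2) = 2.9059
Critical value for a one-sided test at α = 0.025: z_α = 1.960.
Power = P(Z > 1.960 − δ) = Φ(0.946) = 0.8279.

Power ≈ 0.828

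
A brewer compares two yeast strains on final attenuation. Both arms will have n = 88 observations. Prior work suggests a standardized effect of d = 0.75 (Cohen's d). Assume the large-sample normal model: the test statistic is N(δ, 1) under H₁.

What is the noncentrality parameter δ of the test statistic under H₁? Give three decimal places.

δ ≈ 4.975

δ = d·√(n/2) = 0.75 × √(88/2) = 4.9749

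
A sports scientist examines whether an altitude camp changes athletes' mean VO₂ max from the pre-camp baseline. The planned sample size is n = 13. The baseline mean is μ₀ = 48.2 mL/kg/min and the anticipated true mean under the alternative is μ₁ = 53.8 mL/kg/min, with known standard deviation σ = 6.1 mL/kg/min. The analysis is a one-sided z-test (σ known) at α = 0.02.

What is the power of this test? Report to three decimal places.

Power ≈ 0.895

Standardized effect: d = |μ₁ − μ₀| / σ = |53.8 − 48.2| / 6.1 = 0.9180
Noncentrality parameter: δ = d·√n = 0.9180 × √13 = 3.3100
Critical value for a one-sided test at α = 0.02: z_α = 2.054.
Power = P(Z > 2.054 − δ) = Φ(1.256) = 0.8955.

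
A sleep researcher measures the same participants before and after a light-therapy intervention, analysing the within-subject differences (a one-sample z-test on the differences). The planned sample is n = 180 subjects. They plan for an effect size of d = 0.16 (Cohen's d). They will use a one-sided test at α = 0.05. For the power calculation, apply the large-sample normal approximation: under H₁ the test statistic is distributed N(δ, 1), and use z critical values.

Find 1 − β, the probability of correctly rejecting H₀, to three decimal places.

Power ≈ 0.692

Noncentrality parameter: δ = d·√n = 0.16 × √180 = 2.1466
Critical value for a one-sided test at α = 0.05: z_α = 1.645.
Power = Φ(δ − 1.645) = Φ(0.502) = 0.6921.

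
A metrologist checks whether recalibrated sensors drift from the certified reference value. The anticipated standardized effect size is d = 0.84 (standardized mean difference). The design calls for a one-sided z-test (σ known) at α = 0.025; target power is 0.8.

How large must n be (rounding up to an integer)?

n = 12

For power 0.8 need Φ(δ − z_{0.025}) = 0.8, so δ = z_{0.025} + z_{0.20} = 1.960 + 0.842 = 2.802.
δ = d·√n ⇒ n = (δ/d)² = (2.802 / 0.84)² = 11.12.
Round up to the next whole unit.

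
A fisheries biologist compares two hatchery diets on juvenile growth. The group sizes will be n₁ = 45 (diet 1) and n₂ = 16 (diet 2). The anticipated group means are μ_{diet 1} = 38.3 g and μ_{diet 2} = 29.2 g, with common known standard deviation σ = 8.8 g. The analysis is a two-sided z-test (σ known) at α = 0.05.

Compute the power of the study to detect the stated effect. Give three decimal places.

Power ≈ 0.944

Standardized effect: d = |μ_{diet 1} − μ_{diet 2}| / σ = |38.3 − 29.2| / 8.8 = 1.0341
Noncentrality parameter: δ = d / √(1/n₁ + 1/n₂) = 1.0341 / √(1/45 + 1/16) = 3.5527
Two-sided α = 0.05 → critical value z_{0.025} = 1.960.
Power = Φ(δ − 1.960) + Φ(−δ − 1.960) = Φ(1.593) + Φ(-5.513) = 0.9444 + 0.0000 = 0.9444.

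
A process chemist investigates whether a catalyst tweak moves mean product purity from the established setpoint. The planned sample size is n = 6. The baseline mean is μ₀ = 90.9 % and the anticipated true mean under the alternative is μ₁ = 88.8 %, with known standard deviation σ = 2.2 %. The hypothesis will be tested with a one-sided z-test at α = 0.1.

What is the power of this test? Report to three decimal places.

Standardized effect: d = |μ₁ − μ₀| / σ = |88.8 − 90.9| / 2.2 = 0.9545
Noncentrality parameter: λ = d·√n = 0.9545 × √6 = 2.3381
Critical value for a one-sided test at α = 0.1: z_α = 1.282.
Power = P(Z > 1.282 − λ) = Φ(1.057) = 0.8547.

Power ≈ 0.855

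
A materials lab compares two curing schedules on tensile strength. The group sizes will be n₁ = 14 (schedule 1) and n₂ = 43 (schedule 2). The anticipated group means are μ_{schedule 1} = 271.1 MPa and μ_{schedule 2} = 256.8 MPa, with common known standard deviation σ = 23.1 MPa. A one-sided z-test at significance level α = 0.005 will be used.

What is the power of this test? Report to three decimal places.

Power ≈ 0.286

Standardized effect: d = |μ_{schedule 1} − μ_{schedule 2}| / σ = |271.1 − 256.8| / 23.1 = 0.6190
Noncentrality parameter: δ = d / √(1/n₁ + 1/n₂) = 0.6190 / √(1/14 + 1/43) = 2.0118
One-sided α = 0.005 → critical value z_{0.005} = 2.576.
Power = Φ(δ − 2.576) = Φ(-0.564) = 0.2864.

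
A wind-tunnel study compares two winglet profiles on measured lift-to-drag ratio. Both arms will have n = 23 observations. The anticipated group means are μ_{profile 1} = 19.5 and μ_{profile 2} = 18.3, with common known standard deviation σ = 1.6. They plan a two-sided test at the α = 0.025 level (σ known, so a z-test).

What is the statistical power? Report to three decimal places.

Standardized effect: d = |μ_{profile 1} − μ_{profile 2}| / σ = |19.5 − 18.3| / 1.6 = 0.7500
Noncentrality parameter: δ = d·√(n/2) = 0.7500 × √(23/2) = 2.5434
Two-sided α = 0.025 → critical value z_{0.0125} = 2.241.
Power = Φ(δ − 2.241) + Φ(−δ − 2.241) = Φ(0.302) + Φ(-4.785) = 0.6187 + 0.0000 = 0.6187.

Power ≈ 0.619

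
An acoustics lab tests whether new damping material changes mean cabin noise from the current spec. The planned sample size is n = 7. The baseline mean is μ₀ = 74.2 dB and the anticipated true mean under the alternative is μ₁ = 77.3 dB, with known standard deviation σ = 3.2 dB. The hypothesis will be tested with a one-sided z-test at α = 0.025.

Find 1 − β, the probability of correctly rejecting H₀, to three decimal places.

Standardized effect: d = |μ₁ − μ₀| / σ = |77.3 − 74.2| / 3.2 = 0.9688
Noncentrality parameter: λ = d·√n = 0.9688 × √7 = 2.5631
One-sided α = 0.025 → critical value z_{0.025} = 1.960.
Power = Φ(λ − 1.960) = Φ(0.603) = 0.7268.

Power ≈ 0.727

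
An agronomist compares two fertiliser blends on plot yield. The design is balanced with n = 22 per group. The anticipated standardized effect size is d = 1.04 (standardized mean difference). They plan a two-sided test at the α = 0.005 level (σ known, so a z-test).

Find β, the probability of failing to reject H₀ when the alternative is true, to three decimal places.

β ≈ 0.260

Noncentrality parameter: δ = d·√(n/2) = 1.04 × √(22/2) = 3.4493
Critical value for a two-sided test at α = 0.005: z_{α/2} = 2.807.
Power = Φ(δ − 2.807) + Φ(−δ − 2.807) = Φ(0.642) + Φ(-6.256) = 0.7396 + 0.0000 = 0.7396.
Type II error: β = 1 − power = 1 − 0.7396 = 0.2604.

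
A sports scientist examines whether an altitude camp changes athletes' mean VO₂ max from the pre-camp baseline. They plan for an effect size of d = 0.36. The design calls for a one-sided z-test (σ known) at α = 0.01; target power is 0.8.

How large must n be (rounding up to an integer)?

For power 0.8 need Φ(δ − z_{0.01}) = 0.8, so δ = z_{0.01} + z_{0.20} = 2.326 + 0.842 = 3.168.
δ = d·√n ⇒ n = (δ/d)² = (3.168 / 0.36)² = 77.44.
Round up to the next whole unit.

n = 78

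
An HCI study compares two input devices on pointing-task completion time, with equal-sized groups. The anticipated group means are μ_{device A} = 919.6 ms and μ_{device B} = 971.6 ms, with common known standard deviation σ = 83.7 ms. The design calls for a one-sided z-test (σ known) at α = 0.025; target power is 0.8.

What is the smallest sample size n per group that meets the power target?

Standardized effect: d = |μ_{device A} − μ_{device B}| / σ = |919.6 − 971.6| / 83.7 = 0.6213
For power 0.8 need Φ(δ − z_{0.025}) = 0.8, so δ = z_{0.025} + z_{0.20} = 1.960 + 0.842 = 2.802.
δ = d·√(n/2) ⇒ n = 2(δ/d)² = 2 × (2.802 / 0.6213)² = 40.67.
Rounding up, n = 41 per group.

n = 41 per group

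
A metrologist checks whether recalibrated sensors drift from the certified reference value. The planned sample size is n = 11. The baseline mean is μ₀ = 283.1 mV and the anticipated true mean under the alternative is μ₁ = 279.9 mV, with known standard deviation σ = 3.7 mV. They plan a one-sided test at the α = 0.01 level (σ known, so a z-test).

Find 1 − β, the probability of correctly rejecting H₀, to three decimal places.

Power ≈ 0.706

Standardized effect: d = |μ₁ − μ₀| / σ = |279.9 − 283.1| / 3.7 = 0.8649
Noncentrality parameter: δ = d·√n = 0.8649 × √11 = 2.8684
Critical value for a one-sided test at α = 0.01: z_α = 2.326.
Power = P(Z > 2.326 − δ) = Φ(0.542) = 0.7061.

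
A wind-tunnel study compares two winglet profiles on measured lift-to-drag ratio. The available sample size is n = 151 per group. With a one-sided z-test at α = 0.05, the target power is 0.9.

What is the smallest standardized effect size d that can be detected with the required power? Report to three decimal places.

d ≈ 0.337

Need Φ(δ − 1.645) = 0.9, so δ = 1.645 + 1.282 = 2.926.
δ = d·√(n/2) ⇒ d = δ/√(n/2) = 2.926/√(151/2) = 0.3368.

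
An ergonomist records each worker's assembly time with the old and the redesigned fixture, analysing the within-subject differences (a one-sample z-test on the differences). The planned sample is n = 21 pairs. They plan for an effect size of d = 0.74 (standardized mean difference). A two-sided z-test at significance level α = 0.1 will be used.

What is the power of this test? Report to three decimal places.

Power ≈ 0.960

Noncentrality parameter: δ = d·√n = 0.74 × √21 = 3.3911
Two-sided α = 0.1 → critical value z_{0.05} = 1.645.
Power = Φ(δ − 1.645) + Φ(−δ − 1.645) = Φ(1.746) + Φ(-5.036) = 0.9596 + 0.0000 = 0.9596.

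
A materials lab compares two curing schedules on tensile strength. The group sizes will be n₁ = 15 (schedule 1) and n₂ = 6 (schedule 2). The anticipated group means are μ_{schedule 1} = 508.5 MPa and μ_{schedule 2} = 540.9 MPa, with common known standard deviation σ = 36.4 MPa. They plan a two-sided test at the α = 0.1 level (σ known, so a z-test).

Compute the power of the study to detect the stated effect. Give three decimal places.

Power ≈ 0.579

Standardized effect: d = |μ_{schedule 1} − μ_{schedule 2}| / σ = |508.5 − 540.9| / 36.4 = 0.8901
Noncentrality parameter: δ = d / √(1/n₁ + 1/n₂) = 0.8901 / √(1/15 + 1/6) = 1.8427
Critical value for a two-sided test at α = 0.1: z_{α/2} = 1.645.
Power = Φ(δ − 1.645) + Φ(−δ − 1.645) = Φ(0.198) + Φ(-3.488) = 0.5784 + 0.0002 = 0.5787.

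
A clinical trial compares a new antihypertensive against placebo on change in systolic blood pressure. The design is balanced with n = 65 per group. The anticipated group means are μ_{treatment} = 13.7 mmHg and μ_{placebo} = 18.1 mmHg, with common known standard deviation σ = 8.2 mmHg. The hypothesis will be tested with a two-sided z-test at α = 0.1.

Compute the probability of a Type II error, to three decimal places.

Standardized effect: d = |μ_{treatment} − μ_{placebo}| / σ = |13.7 − 18.1| / 8.2 = 0.5366
Noncentrality parameter: δ = d·√(n/2) = 0.5366 × √(65/2) = 3.0590
Critical value for a two-sided test at α = 0.1: z_{α/2} = 1.645.
Power = Φ(δ − 1.645) + Φ(−δ − 1.645) = Φ(1.414) + Φ(-4.704) = 0.9213 + 0.0000 = 0.9213.
Type II error: β = 1 − power = 1 − 0.9213 = 0.0787.

β ≈ 0.079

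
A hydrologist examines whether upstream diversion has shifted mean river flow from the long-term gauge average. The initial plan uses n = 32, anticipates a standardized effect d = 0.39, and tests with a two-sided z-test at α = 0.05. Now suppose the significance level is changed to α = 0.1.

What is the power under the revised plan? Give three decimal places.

Power ≈ 0.713

δ = d·√n = 0.39 × √32 = 2.2062 (unchanged). New critical value: z_{0.05} = 1.645.
Revised power = Φ(δ − 1.645) + Φ(−δ − 1.645) = Φ(0.561) + Φ(-3.851) = 0.7127 + 0.0001 = 0.7128.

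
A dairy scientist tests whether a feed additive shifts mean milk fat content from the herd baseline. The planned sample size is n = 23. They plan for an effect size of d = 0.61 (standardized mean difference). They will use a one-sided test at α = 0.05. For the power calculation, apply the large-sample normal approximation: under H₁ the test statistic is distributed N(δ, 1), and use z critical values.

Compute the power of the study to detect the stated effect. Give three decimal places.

Power ≈ 0.900

Noncentrality parameter: δ = d·√n = 0.61 × √23 = 2.9255
One-sided α = 0.05 → critical value z_{0.05} = 1.645.
Power = P(Z > 1.645 − δ) = Φ(1.281) = 0.8998.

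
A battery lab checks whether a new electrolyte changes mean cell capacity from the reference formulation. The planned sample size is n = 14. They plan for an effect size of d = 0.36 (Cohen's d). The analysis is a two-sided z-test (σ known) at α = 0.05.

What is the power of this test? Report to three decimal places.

Noncentrality parameter: δ = d·√n = 0.36 × √14 = 1.3470
Two-sided α = 0.05 → critical value z_{0.025} = 1.960.
Power = Φ(δ − 1.960) + Φ(−δ − 1.960) = Φ(-0.613) + Φ(-3.307) = 0.2699 + 0.0005 = 0.2704.

Power ≈ 0.270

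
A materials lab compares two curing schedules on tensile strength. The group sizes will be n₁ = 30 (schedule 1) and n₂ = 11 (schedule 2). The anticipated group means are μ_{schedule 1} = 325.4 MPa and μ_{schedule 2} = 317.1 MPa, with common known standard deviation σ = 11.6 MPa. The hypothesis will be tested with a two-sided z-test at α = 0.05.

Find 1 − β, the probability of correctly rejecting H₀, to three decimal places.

Power ≈ 0.528

Standardized effect: d = |μ_{schedule 1} − μ_{schedule 2}| / σ = |325.4 − 317.1| / 11.6 = 0.7155
Noncentrality parameter: δ = d / √(1/n₁ + 1/n₂) = 0.7155 / √(1/30 + 1/11) = 2.0299
Critical value for a two-sided test at α = 0.05: z_{α/2} = 1.960.
Power = Φ(δ − 1.960) + Φ(−δ − 1.960) = Φ(0.070) + Φ(-3.990) = 0.5279 + 0.0000 = 0.5279.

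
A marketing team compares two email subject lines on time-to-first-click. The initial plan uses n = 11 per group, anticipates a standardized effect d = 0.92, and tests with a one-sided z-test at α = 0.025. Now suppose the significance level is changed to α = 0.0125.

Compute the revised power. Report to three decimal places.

δ = d·√(n/2) = 0.92 × √(11/2) = 2.1576 (unchanged). New critical value: z_{0.0125} = 2.241.
Revised power = Φ(δ − 2.241) = Φ(-0.084) = 0.4666.

Power ≈ 0.467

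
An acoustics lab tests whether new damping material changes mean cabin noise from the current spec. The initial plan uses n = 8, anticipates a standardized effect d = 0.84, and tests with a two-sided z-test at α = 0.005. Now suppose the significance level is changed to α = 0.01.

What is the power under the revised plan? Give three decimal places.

δ = d·√n = 0.84 × √8 = 2.3759 (unchanged). New critical value: z_{0.005} = 2.576.
Revised power = Φ(δ − 2.576) + Φ(−δ − 2.576) = Φ(-0.200) + Φ(-4.952) = 0.4208 + 0.0000 = 0.4208.

Power ≈ 0.421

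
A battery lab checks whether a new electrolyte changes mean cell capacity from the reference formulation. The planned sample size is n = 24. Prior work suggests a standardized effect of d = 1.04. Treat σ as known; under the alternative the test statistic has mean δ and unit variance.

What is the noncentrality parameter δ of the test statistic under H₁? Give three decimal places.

δ ≈ 5.095

δ = d·√n = 1.04 × √24 = 5.0949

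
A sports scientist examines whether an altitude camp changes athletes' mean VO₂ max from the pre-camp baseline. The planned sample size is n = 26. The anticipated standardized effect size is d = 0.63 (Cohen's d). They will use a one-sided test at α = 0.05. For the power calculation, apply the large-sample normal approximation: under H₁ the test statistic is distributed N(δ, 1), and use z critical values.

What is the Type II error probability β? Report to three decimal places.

Noncentrality parameter: δ = d·√n = 0.63 × √26 = 3.2124
Critical value for a one-sided test at α = 0.05: z_α = 1.645.
Power = P(Z > 1.645 − δ) = Φ(1.568) = 0.9415.
Type II error: β = 1 − power = 1 − 0.9415 = 0.0585.

β ≈ 0.058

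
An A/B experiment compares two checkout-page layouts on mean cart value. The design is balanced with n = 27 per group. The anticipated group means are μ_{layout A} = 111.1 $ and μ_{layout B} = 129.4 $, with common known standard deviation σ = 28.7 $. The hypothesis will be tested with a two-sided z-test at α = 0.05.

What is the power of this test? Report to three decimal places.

Standardized effect: d = |μ_{layout A} − μ_{layout B}| / σ = |111.1 − 129.4| / 28.7 = 0.6376
Noncentrality parameter: δ = d·√(n/2) = 0.6376 × √(27/2) = 2.3428
Two-sided α = 0.05 → critical value z_{0.025} = 1.960.
Power = Φ(δ − 1.960) + Φ(−δ − 1.960) = Φ(0.383) + Φ(-4.303) = 0.6491 + 0.0000 = 0.6491.

Power ≈ 0.649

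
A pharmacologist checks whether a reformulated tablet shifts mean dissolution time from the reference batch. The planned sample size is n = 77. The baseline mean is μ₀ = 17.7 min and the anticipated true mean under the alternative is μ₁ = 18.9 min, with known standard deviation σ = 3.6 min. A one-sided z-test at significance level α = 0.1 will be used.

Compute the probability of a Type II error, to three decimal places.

Standardized effect: d = |μ₁ − μ₀| / σ = |18.9 − 17.7| / 3.6 = 0.3333
Noncentrality parameter: δ = d·√n = 0.3333 × √77 = 2.9250
One-sided α = 0.1 → critical value z_{0.1} = 1.282.
Power = Φ(δ − 1.282) = Φ(1.643) = 0.9499.
Type II error: β = 1 − power = 1 − 0.9499 = 0.0501.

β ≈ 0.050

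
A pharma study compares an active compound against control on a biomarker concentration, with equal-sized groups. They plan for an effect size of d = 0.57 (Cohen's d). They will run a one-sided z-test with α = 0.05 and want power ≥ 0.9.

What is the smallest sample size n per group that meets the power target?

n = 53 per group

For power 0.9 need Φ(δ − z_{0.05}) = 0.9, so δ = z_{0.05} + z_{0.10} = 1.645 + 1.282 = 2.926.
δ = d·√(n/2) ⇒ n = 2(δ/d)² = 2 × (2.926 / 0.57)² = 52.72.
Rounding up, n = 53 per group.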